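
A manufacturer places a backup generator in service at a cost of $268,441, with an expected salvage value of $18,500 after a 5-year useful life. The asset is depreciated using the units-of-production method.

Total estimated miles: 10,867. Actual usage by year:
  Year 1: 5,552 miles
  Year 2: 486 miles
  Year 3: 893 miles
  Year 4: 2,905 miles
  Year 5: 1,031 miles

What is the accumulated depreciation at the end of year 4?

Depreciable base = $268,441 − $18,500 = $249,941.
Rate = $249,941 / 10,867 miles = $23 per mile.
Year 1: 5,552 × $23 = $127,696. Book value $140,745.
Year 2: 486 × $23 = $11,178. Book value $129,567.
Year 3: 893 × $23 = $20,539. Book value $109,028.
Year 4: 2,905 × $23 = $66,815. Book value $42,213.
Accumulated through year 4 = $268,441 − $42,213 = $226,228.

$226,228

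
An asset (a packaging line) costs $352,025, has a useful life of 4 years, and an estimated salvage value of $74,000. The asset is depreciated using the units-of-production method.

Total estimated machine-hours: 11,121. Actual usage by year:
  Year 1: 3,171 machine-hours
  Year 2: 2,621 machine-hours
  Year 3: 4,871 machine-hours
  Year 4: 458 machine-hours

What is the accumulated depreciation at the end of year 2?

Depreciable base = $352,025 − $74,000 = $278,025.
Rate = $278,025 / 11,121 machine-hours = $25 per machine-hour.
Year 1: 3,171 × $25 = $79,275. Book value $272,750.
Year 2: 2,621 × $25 = $65,525. Book value $207,225.
Accumulated through year 2 = $352,025 − $207,225 = $144,800.

$144,800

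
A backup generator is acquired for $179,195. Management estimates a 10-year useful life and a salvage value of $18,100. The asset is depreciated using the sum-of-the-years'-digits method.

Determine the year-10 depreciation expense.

$2,929

Depreciable base = $179,195 − $18,100 = $161,095.
Sum of the years' digits = 10+9+8+7+6+5+4+3+2+1 = 55.
Year 1: $161,095 × 10/55 = $29,290. Book value $149,905.
Year 2: $161,095 × 9/55 = $26,361. Book value $123,544.
Year 3: $161,095 × 8/55 = $23,432. Book value $100,112.
Year 4: $161,095 × 7/55 = $20,503. Book value $79,609.
Year 5: $161,095 × 6/55 = $17,574. Book value $62,035.
Year 6: $161,095 × 5/55 = $14,645. Book value $47,390.
Year 7: $161,095 × 4/55 = $11,716. Book value $35,674.
Year 8: $161,095 × 3/55 = $8,787. Book value $26,887.
Year 9: $161,095 × 2/55 = $5,858. Book value $21,029.
Year 10: $161,095 × 1/55 = $2,929. Book value $18,100.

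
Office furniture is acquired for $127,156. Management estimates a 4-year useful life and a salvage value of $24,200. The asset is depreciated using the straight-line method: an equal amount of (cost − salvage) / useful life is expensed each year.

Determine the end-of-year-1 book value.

$101,417

Depreciable base = $127,156 − $24,200 = $102,956.
Annual expense = $102,956 / 4 = $25,739.
End of year 1: book value $101,417.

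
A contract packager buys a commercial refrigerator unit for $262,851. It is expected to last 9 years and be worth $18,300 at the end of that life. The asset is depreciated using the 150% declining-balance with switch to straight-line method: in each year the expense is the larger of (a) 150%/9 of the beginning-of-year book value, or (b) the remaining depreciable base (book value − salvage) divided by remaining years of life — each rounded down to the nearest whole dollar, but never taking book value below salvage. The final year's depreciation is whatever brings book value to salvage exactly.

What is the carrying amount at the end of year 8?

Depreciable base = $262,851 − $18,300 = $244,551.
Year 1: DB = ⌊$262,851 × 150%/9⌋ = $43,808; SL = ⌊$244,551/9⌋ = $27,172 → take DB $43,808. Book value $219,043.
Year 2: DB = ⌊$219,043 × 150%/9⌋ = $36,507; SL = ⌊$200,743/8⌋ = $25,092 → take DB $36,507. Book value $182,536.
Year 3: DB = ⌊$182,536 × 150%/9⌋ = $30,422; SL = ⌊$164,236/7⌋ = $23,462 → take DB $30,422. Book value $152,114.
Year 4: DB = ⌊$152,114 × 150%/9⌋ = $25,352; SL = ⌊$133,814/6⌋ = $22,302 → take DB $25,352. Book value $126,762.
Year 5: DB = ⌊$126,762 × 150%/9⌋ = $21,127; SL = ⌊$108,462/5⌋ = $21,692 → take SL $21,692. Book value $105,070.
Year 6: DB = ⌊$105,070 × 150%/9⌋ = $17,511; SL = ⌊$86,770/4⌋ = $21,692 → take SL $21,692. Book value $83,378.
Year 7: DB = ⌊$83,378 × 150%/9⌋ = $13,896; SL = ⌊$65,078/3⌋ = $21,692 → take SL $21,692. Book value $61,686.
Year 8: DB = ⌊$61,686 × 150%/9⌋ = $10,281; SL = ⌊$43,386/2⌋ = $21,693 → take SL $21,693. Book value $39,993.

$39,993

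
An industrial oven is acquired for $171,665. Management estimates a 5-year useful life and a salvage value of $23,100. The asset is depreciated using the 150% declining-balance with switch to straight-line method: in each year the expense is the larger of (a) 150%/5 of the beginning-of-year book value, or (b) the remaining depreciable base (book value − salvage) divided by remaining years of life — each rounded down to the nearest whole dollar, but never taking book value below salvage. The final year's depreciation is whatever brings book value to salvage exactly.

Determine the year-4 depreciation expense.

$17,891

Depreciable base = $171,665 − $23,100 = $148,565.
Year 1: DB = ⌊$171,665 × 150%/5⌋ = $51,499; SL = ⌊$148,565/5⌋ = $29,713 → take DB $51,499. Book value $120,166.
Year 2: DB = ⌊$120,166 × 150%/5⌋ = $36,049; SL = ⌊$97,066/4⌋ = $24,266 → take DB $36,049. Book value $84,117.
Year 3: DB = ⌊$84,117 × 150%/5⌋ = $25,235; SL = ⌊$61,017/3⌋ = $20,339 → take DB $25,235. Book value $58,882.
Year 4: DB = ⌊$58,882 × 150%/5⌋ = $17,664; SL = ⌊$35,782/2⌋ = $17,891 → take SL $17,891. Book value $40,991.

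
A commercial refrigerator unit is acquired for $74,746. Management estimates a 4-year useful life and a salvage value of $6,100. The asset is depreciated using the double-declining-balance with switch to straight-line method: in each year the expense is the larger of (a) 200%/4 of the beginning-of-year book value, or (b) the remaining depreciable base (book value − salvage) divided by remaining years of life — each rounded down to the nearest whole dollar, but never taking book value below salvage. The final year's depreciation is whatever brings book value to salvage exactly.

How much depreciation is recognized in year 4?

Depreciable base = $74,746 − $6,100 = $68,646.
Year 1: DB = ⌊$74,746 × 200%/4⌋ = $37,373; SL = ⌊$68,646/4⌋ = $17,161 → take DB $37,373. Book value $37,373.
Year 2: DB = ⌊$37,373 × 200%/4⌋ = $18,686; SL = ⌊$31,273/3⌋ = $10,424 → take DB $18,686. Book value $18,687.
Year 3: DB = ⌊$18,687 × 200%/4⌋ = $9,343; SL = ⌊$12,587/2⌋ = $6,293 → take DB $9,343. Book value $9,344.
Year 4 (final): $9,344 − $6,100 = $3,244. Book value $6,100.

$3,244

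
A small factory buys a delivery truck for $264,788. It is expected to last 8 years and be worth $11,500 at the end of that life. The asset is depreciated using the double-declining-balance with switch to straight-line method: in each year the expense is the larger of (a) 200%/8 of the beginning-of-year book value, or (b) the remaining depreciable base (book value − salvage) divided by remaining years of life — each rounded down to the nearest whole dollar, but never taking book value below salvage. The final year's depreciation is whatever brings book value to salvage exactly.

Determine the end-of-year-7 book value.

Depreciable base = $264,788 − $11,500 = $253,288.
Year 1: DB = ⌊$264,788 × 200%/8⌋ = $66,197; SL = ⌊$253,288/8⌋ = $31,661 → take DB $66,197. Book value $198,591.
Year 2: DB = ⌊$198,591 × 200%/8⌋ = $49,647; SL = ⌊$187,091/7⌋ = $26,727 → take DB $49,647. Book value $148,944.
Year 3: DB = ⌊$148,944 × 200%/8⌋ = $37,236; SL = ⌊$137,444/6⌋ = $22,907 → take DB $37,236. Book value $111,708.
Year 4: DB = ⌊$111,708 × 200%/8⌋ = $27,927; SL = ⌊$100,208/5⌋ = $20,041 → take DB $27,927. Book value $83,781.
Year 5: DB = ⌊$83,781 × 200%/8⌋ = $20,945; SL = ⌊$72,281/4⌋ = $18,070 → take DB $20,945. Book value $62,836.
Year 6: DB = ⌊$62,836 × 200%/8⌋ = $15,709; SL = ⌊$51,336/3⌋ = $17,112 → take SL $17,112. Book value $45,724.
Year 7: DB = ⌊$45,724 × 200%/8⌋ = $11,431; SL = ⌊$34,224/2⌋ = $17,112 → take SL $17,112. Book value $28,612.

$28,612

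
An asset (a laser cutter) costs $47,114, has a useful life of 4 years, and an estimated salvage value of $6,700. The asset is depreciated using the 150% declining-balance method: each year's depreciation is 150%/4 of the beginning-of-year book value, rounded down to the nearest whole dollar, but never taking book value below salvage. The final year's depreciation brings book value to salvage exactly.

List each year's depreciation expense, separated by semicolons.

$17,667; $11,042; $6,901; $4,804

Depreciable base = $47,114 − $6,700 = $40,414.
Year 1: ⌊$47,114 × 150%/4⌋ = $17,667. Book value $29,447.
Year 2: ⌊$29,447 × 150%/4⌋ = $11,042. Book value $18,405.
Year 3: ⌊$18,405 × 150%/4⌋ = $6,901. Book value $11,504.
Year 4 (final): $11,504 − $6,700 = $4,804. Book value $6,700.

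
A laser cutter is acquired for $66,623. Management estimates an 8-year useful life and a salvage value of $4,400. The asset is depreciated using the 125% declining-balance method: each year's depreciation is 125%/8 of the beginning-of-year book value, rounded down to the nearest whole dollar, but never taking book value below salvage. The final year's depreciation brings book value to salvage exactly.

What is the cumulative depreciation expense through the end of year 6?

$42,583

Depreciable base = $66,623 − $4,400 = $62,223.
Year 1: ⌊$66,623 × 125%/8⌋ = $10,409. Book value $56,214.
Year 2: ⌊$56,214 × 125%/8⌋ = $8,783. Book value $47,431.
Year 3: ⌊$47,431 × 125%/8⌋ = $7,411. Book value $40,020.
Year 4: ⌊$40,020 × 125%/8⌋ = $6,253. Book value $33,767.
Year 5: ⌊$33,767 × 125%/8⌋ = $5,276. Book value $28,491.
Year 6: ⌊$28,491 × 125%/8⌋ = $4,451. Book value $24,040.
Accumulated through year 6 = $66,623 − $24,040 = $42,583.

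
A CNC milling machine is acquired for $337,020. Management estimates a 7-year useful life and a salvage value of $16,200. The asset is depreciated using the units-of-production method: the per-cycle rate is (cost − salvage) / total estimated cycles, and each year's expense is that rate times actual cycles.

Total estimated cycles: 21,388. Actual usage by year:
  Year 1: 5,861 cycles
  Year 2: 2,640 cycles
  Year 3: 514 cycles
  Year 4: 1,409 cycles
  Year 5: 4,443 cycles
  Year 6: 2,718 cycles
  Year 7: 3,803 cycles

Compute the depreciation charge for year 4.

$21,135

Depreciable base = $337,020 − $16,200 = $320,820.
Rate = $320,820 / 21,388 cycles = $15 per cycle.
Year 1: 5,861 × $15 = $87,915. Book value $249,105.
Year 2: 2,640 × $15 = $39,600. Book value $209,505.
Year 3: 514 × $15 = $7,710. Book value $201,795.
Year 4: 1,409 × $15 = $21,135. Book value $180,660.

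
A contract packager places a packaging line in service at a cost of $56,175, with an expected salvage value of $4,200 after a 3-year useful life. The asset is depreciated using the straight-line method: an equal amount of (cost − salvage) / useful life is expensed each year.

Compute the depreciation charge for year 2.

Depreciable base = $56,175 − $4,200 = $51,975.
Annual expense = $51,975 / 3 = $17,325.

$17,325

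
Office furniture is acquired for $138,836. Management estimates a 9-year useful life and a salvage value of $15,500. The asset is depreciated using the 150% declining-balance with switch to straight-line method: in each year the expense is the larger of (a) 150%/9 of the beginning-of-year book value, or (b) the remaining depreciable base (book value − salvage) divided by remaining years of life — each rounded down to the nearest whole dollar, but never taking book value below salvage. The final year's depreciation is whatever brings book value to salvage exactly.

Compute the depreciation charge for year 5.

$11,159

Depreciable base = $138,836 − $15,500 = $123,336.
Year 1: DB = ⌊$138,836 × 150%/9⌋ = $23,139; SL = ⌊$123,336/9⌋ = $13,704 → take DB $23,139. Book value $115,697.
Year 2: DB = ⌊$115,697 × 150%/9⌋ = $19,282; SL = ⌊$100,197/8⌋ = $12,524 → take DB $19,282. Book value $96,415.
Year 3: DB = ⌊$96,415 × 150%/9⌋ = $16,069; SL = ⌊$80,915/7⌋ = $11,559 → take DB $16,069. Book value $80,346.
Year 4: DB = ⌊$80,346 × 150%/9⌋ = $13,391; SL = ⌊$64,846/6⌋ = $10,807 → take DB $13,391. Book value $66,955.
Year 5: DB = ⌊$66,955 × 150%/9⌋ = $11,159; SL = ⌊$51,455/5⌋ = $10,291 → take DB $11,159. Book value $55,796.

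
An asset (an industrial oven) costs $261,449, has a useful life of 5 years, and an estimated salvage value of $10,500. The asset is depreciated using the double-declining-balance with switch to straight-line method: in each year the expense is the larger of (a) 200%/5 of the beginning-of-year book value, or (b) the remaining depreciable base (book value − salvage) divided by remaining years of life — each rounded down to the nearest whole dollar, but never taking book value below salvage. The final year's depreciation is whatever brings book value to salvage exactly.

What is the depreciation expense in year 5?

$22,987

Depreciable base = $261,449 − $10,500 = $250,949.
Year 1: DB = ⌊$261,449 × 200%/5⌋ = $104,579; SL = ⌊$250,949/5⌋ = $50,189 → take DB $104,579. Book value $156,870.
Year 2: DB = ⌊$156,870 × 200%/5⌋ = $62,748; SL = ⌊$146,370/4⌋ = $36,592 → take DB $62,748. Book value $94,122.
Year 3: DB = ⌊$94,122 × 200%/5⌋ = $37,648; SL = ⌊$83,622/3⌋ = $27,874 → take DB $37,648. Book value $56,474.
Year 4: DB = ⌊$56,474 × 200%/5⌋ = $22,589; SL = ⌊$45,974/2⌋ = $22,987 → take SL $22,987. Book value $33,487.
Year 5 (final): $33,487 − $10,500 = $22,987. Book value $10,500.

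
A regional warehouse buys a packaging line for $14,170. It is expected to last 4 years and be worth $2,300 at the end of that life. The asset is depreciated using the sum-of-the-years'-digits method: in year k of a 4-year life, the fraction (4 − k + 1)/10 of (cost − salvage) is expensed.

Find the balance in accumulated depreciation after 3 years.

Depreciable base = $14,170 − $2,300 = $11,870.
Sum of the years' digits = 4+3+2+1 = 10.
Year 1: $11,870 × 4/10 = $4,748. Book value $9,422.
Year 2: $11,870 × 3/10 = $3,561. Book value $5,861.
Year 3: $11,870 × 2/10 = $2,374. Book value $3,487.
Accumulated through year 3 = $14,170 − $3,487 = $10,683.

$10,683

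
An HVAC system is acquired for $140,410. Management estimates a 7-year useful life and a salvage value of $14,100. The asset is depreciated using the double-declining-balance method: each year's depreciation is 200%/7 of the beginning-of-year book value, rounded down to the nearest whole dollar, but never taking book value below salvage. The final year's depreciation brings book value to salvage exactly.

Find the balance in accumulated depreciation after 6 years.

Depreciable base = $140,410 − $14,100 = $126,310.
Year 1: ⌊$140,410 × 200%/7⌋ = $40,117. Book value $100,293.
Year 2: ⌊$100,293 × 200%/7⌋ = $28,655. Book value $71,638.
Year 3: ⌊$71,638 × 200%/7⌋ = $20,468. Book value $51,170.
Year 4: ⌊$51,170 × 200%/7⌋ = $14,620. Book value $36,550.
Year 5: ⌊$36,550 × 200%/7⌋ = $10,442. Book value $26,108.
Year 6: ⌊$26,108 × 200%/7⌋ = $7,459. Book value $18,649.
Accumulated through year 6 = $140,410 − $18,649 = $121,761.

$121,761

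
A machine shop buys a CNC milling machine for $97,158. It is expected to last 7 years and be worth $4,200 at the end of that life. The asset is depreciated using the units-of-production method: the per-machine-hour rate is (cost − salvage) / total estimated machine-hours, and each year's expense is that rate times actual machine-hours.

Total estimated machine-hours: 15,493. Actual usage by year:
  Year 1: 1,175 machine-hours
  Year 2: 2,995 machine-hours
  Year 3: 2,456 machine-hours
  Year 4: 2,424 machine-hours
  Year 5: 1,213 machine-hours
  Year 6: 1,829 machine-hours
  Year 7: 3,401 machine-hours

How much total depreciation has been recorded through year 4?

Depreciable base = $97,158 − $4,200 = $92,958.
Rate = $92,958 / 15,493 machine-hours = $6 per machine-hour.
Year 1: 1,175 × $6 = $7,050. Book value $90,108.
Year 2: 2,995 × $6 = $17,970. Book value $72,138.
Year 3: 2,456 × $6 = $14,736. Book value $57,402.
Year 4: 2,424 × $6 = $14,544. Book value $42,858.
Accumulated through year 4 = $97,158 − $42,858 = $54,300.

$54,300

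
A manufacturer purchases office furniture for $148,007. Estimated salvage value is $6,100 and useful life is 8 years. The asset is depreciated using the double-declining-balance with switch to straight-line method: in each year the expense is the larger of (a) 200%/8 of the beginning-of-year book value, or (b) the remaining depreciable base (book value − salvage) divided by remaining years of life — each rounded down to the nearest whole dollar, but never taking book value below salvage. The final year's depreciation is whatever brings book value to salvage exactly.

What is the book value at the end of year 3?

$62,442

Depreciable base = $148,007 − $6,100 = $141,907.
Year 1: DB = ⌊$148,007 × 200%/8⌋ = $37,001; SL = ⌊$141,907/8⌋ = $17,738 → take DB $37,001. Book value $111,006.
Year 2: DB = ⌊$111,006 × 200%/8⌋ = $27,751; SL = ⌊$104,906/7⌋ = $14,986 → take DB $27,751. Book value $83,255.
Year 3: DB = ⌊$83,255 × 200%/8⌋ = $20,813; SL = ⌊$77,155/6⌋ = $12,859 → take DB $20,813. Book value $62,442.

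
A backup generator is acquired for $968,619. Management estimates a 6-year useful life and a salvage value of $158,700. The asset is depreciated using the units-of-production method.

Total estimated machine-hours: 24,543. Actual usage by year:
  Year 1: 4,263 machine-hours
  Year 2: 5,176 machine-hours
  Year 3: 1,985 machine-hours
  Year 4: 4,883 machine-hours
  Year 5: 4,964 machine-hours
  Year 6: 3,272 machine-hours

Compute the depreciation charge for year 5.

$163,812

Depreciable base = $968,619 − $158,700 = $809,919.
Rate = $809,919 / 24,543 machine-hours = $33 per machine-hour.
Year 1: 4,263 × $33 = $140,679. Book value $827,940.
Year 2: 5,176 × $33 = $170,808. Book value $657,132.
Year 3: 1,985 × $33 = $65,505. Book value $591,627.
Year 4: 4,883 × $33 = $161,139. Book value $430,488.
Year 5: 4,964 × $33 = $163,812. Book value $266,676.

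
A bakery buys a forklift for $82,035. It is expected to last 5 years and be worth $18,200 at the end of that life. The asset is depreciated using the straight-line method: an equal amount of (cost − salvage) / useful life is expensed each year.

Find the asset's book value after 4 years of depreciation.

Depreciable base = $82,035 − $18,200 = $63,835.
Annual expense = $63,835 / 5 = $12,767.
End of year 1: book value $69,268.
End of year 2: book value $56,501.
End of year 3: book value $43,734.
End of year 4: book value $30,967.

$30,967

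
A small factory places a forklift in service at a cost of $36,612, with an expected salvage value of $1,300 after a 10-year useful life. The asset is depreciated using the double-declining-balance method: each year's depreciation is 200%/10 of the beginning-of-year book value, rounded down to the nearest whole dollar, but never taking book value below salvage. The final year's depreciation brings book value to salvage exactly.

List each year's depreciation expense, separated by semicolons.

Depreciable base = $36,612 − $1,300 = $35,312.
Year 1: ⌊$36,612 × 200%/10⌋ = $7,322. Book value $29,290.
Year 2: ⌊$29,290 × 200%/10⌋ = $5,858. Book value $23,432.
Year 3: ⌊$23,432 × 200%/10⌋ = $4,686. Book value $18,746.
Year 4: ⌊$18,746 × 200%/10⌋ = $3,749. Book value $14,997.
Year 5: ⌊$14,997 × 200%/10⌋ = $2,999. Book value $11,998.
Year 6: ⌊$11,998 × 200%/10⌋ = $2,399. Book value $9,599.
Year 7: ⌊$9,599 × 200%/10⌋ = $1,919. Book value $7,680.
Year 8: ⌊$7,680 × 200%/10⌋ = $1,536. Book value $6,144.
Year 9: ⌊$6,144 × 200%/10⌋ = $1,228. Book value $4,916.
Year 10 (final): $4,916 − $1,300 = $3,616. Book value $1,300.

$7,322; $5,858; $4,686; $3,749; $2,999; $2,399; $1,919; $1,536; $1,228; $3,616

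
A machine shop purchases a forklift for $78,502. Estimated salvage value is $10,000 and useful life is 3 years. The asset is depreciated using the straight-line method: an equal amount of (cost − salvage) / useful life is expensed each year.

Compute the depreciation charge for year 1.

Depreciable base = $78,502 − $10,000 = $68,502.
Annual expense = $68,502 / 3 = $22,834.

$22,834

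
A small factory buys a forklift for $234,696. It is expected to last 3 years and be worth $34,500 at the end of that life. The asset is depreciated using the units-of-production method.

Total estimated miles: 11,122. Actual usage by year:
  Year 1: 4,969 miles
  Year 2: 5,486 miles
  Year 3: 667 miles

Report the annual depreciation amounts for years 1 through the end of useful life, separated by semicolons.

Depreciable base = $234,696 − $34,500 = $200,196.
Rate = $200,196 / 11,122 miles = $18 per mile.
Year 1: 4,969 × $18 = $89,442. Book value $145,254.
Year 2: 5,486 × $18 = $98,748. Book value $46,506.
Year 3: 667 × $18 = $12,006. Book value $34,500.

$89,442; $98,748; $12,006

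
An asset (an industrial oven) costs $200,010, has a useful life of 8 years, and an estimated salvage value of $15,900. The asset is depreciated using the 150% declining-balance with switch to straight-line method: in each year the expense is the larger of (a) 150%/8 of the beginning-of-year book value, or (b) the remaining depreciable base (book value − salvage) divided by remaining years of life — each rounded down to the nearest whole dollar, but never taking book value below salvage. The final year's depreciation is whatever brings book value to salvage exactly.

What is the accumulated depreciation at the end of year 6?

Depreciable base = $200,010 − $15,900 = $184,110.
Year 1: DB = ⌊$200,010 × 150%/8⌋ = $37,501; SL = ⌊$184,110/8⌋ = $23,013 → take DB $37,501. Book value $162,509.
Year 2: DB = ⌊$162,509 × 150%/8⌋ = $30,470; SL = ⌊$146,609/7⌋ = $20,944 → take DB $30,470. Book value $132,039.
Year 3: DB = ⌊$132,039 × 150%/8⌋ = $24,757; SL = ⌊$116,139/6⌋ = $19,356 → take DB $24,757. Book value $107,282.
Year 4: DB = ⌊$107,282 × 150%/8⌋ = $20,115; SL = ⌊$91,382/5⌋ = $18,276 → take DB $20,115. Book value $87,167.
Year 5: DB = ⌊$87,167 × 150%/8⌋ = $16,343; SL = ⌊$71,267/4⌋ = $17,816 → take SL $17,816. Book value $69,351.
Year 6: DB = ⌊$69,351 × 150%/8⌋ = $13,003; SL = ⌊$53,451/3⌋ = $17,817 → take SL $17,817. Book value $51,534.
Accumulated through year 6 = $200,010 − $51,534 = $148,476.

$148,476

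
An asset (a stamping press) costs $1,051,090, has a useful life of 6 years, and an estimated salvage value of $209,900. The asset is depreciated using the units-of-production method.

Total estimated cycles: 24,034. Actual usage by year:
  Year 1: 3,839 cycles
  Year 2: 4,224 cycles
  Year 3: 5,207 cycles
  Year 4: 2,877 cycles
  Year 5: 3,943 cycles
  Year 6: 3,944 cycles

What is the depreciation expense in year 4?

$100,695

Depreciable base = $1,051,090 − $209,900 = $841,190.
Rate = $841,190 / 24,034 cycles = $35 per cycle.
Year 1: 3,839 × $35 = $134,365. Book value $916,725.
Year 2: 4,224 × $35 = $147,840. Book value $768,885.
Year 3: 5,207 × $35 = $182,245. Book value $586,640.
Year 4: 2,877 × $35 = $100,695. Book value $485,945.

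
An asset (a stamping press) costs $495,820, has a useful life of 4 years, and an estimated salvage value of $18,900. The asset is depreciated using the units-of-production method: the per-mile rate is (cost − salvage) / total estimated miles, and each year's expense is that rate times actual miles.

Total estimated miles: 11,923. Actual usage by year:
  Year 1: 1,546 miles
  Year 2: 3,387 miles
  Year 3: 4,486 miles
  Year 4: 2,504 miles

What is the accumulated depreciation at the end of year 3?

Depreciable base = $495,820 − $18,900 = $476,920.
Rate = $476,920 / 11,923 miles = $40 per mile.
Year 1: 1,546 × $40 = $61,840. Book value $433,980.
Year 2: 3,387 × $40 = $135,480. Book value $298,500.
Year 3: 4,486 × $40 = $179,440. Book value $119,060.
Accumulated through year 3 = $495,820 − $119,060 = $376,760.

$376,760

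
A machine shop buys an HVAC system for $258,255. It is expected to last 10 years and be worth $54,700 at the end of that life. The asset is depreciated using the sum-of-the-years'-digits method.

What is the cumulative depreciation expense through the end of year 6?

Depreciable base = $258,255 − $54,700 = $203,555.
Sum of the years' digits = 10+9+8+7+6+5+4+3+2+1 = 55.
Year 1: $203,555 × 10/55 = $37,010. Book value $221,245.
Year 2: $203,555 × 9/55 = $33,309. Book value $187,936.
Year 3: $203,555 × 8/55 = $29,608. Book value $158,328.
Year 4: $203,555 × 7/55 = $25,907. Book value $132,421.
Year 5: $203,555 × 6/55 = $22,206. Book value $110,215.
Year 6: $203,555 × 5/55 = $18,505. Book value $91,710.
Accumulated through year 6 = $258,255 − $91,710 = $166,545.

$166,545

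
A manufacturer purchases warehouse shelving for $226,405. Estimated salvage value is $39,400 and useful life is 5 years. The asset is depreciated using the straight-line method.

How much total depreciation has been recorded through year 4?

$149,604

Depreciable base = $226,405 − $39,400 = $187,005.
Annual expense = $187,005 / 5 = $37,401.
End of year 1: book value $189,004.
End of year 2: book value $151,603.
End of year 3: book value $114,202.
End of year 4: book value $76,801.
Accumulated through year 4 = $226,405 − $76,801 = $149,604.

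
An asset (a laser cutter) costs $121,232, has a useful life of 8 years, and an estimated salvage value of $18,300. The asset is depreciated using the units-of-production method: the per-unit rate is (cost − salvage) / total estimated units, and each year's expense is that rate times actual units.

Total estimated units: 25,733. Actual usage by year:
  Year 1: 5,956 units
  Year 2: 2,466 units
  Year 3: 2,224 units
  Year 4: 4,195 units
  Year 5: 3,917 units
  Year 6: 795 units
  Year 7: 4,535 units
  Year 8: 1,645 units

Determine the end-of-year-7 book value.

Depreciable base = $121,232 − $18,300 = $102,932.
Rate = $102,932 / 25,733 units = $4 per unit.
Year 1: 5,956 × $4 = $23,824. Book value $97,408.
Year 2: 2,466 × $4 = $9,864. Book value $87,544.
Year 3: 2,224 × $4 = $8,896. Book value $78,648.
Year 4: 4,195 × $4 = $16,780. Book value $61,868.
Year 5: 3,917 × $4 = $15,668. Book value $46,200.
Year 6: 795 × $4 = $3,180. Book value $43,020.
Year 7: 4,535 × $4 = $18,140. Book value $24,880.

$24,880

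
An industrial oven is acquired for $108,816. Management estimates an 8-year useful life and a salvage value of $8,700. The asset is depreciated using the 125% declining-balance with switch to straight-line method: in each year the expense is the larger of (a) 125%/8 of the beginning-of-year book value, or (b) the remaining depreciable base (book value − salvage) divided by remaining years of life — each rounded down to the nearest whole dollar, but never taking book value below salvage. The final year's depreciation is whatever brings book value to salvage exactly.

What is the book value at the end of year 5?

$42,699

Depreciable base = $108,816 − $8,700 = $100,116.
Year 1: DB = ⌊$108,816 × 125%/8⌋ = $17,002; SL = ⌊$100,116/8⌋ = $12,514 → take DB $17,002. Book value $91,814.
Year 2: DB = ⌊$91,814 × 125%/8⌋ = $14,345; SL = ⌊$83,114/7⌋ = $11,873 → take DB $14,345. Book value $77,469.
Year 3: DB = ⌊$77,469 × 125%/8⌋ = $12,104; SL = ⌊$68,769/6⌋ = $11,461 → take DB $12,104. Book value $65,365.
Year 4: DB = ⌊$65,365 × 125%/8⌋ = $10,213; SL = ⌊$56,665/5⌋ = $11,333 → take SL $11,333. Book value $54,032.
Year 5: DB = ⌊$54,032 × 125%/8⌋ = $8,442; SL = ⌊$45,332/4⌋ = $11,333 → take SL $11,333. Book value $42,699.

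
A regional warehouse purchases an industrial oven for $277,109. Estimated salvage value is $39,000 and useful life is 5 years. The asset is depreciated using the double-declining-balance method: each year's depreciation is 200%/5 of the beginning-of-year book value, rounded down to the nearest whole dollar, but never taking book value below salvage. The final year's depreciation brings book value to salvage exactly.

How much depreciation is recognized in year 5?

Depreciable base = $277,109 − $39,000 = $238,109.
Year 1: ⌊$277,109 × 200%/5⌋ = $110,843. Book value $166,266.
Year 2: ⌊$166,266 × 200%/5⌋ = $66,506. Book value $99,760.
Year 3: ⌊$99,760 × 200%/5⌋ = $39,904. Book value $59,856.
Year 4: ⌊$59,856 × 200%/5⌋ = $23,942, capped at $20,856. Book value $39,000.
Year 5 (final): $39,000 − $39,000 = $0. Book value $39,000.

$0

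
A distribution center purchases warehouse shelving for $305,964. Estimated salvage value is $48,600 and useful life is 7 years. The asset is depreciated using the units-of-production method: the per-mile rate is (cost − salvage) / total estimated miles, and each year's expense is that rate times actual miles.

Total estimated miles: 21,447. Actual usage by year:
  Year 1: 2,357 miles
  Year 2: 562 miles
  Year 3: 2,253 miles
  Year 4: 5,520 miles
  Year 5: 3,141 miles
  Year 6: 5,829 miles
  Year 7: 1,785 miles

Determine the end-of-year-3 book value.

Depreciable base = $305,964 − $48,600 = $257,364.
Rate = $257,364 / 21,447 miles = $12 per mile.
Year 1: 2,357 × $12 = $28,284. Book value $277,680.
Year 2: 562 × $12 = $6,744. Book value $270,936.
Year 3: 2,253 × $12 = $27,036. Book value $243,900.

$243,900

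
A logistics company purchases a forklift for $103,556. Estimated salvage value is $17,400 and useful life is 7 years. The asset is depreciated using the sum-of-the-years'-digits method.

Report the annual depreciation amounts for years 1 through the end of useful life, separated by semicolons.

$21,539; $18,462; $15,385; $12,308; $9,231; $6,154; $3,077

Depreciable base = $103,556 − $17,400 = $86,156.
Sum of the years' digits = 7+6+5+4+3+2+1 = 28.
Year 1: $86,156 × 7/28 = $21,539. Book value $82,017.
Year 2: $86,156 × 6/28 = $18,462. Book value $63,555.
Year 3: $86,156 × 5/28 = $15,385. Book value $48,170.
Year 4: $86,156 × 4/28 = $12,308. Book value $35,862.
Year 5: $86,156 × 3/28 = $9,231. Book value $26,631.
Year 6: $86,156 × 2/28 = $6,154. Book value $20,477.
Year 7: $86,156 × 1/28 = $3,077. Book value $17,400.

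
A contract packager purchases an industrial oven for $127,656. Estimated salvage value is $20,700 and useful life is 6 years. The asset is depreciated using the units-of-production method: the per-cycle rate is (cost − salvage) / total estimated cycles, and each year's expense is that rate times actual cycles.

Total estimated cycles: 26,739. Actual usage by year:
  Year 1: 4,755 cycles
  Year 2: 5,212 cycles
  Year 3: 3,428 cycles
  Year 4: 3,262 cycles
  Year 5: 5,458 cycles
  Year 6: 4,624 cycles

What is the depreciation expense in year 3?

$13,712

Depreciable base = $127,656 − $20,700 = $106,956.
Rate = $106,956 / 26,739 cycles = $4 per cycle.
Year 1: 4,755 × $4 = $19,020. Book value $108,636.
Year 2: 5,212 × $4 = $20,848. Book value $87,788.
Year 3: 3,428 × $4 = $13,712. Book value $74,076.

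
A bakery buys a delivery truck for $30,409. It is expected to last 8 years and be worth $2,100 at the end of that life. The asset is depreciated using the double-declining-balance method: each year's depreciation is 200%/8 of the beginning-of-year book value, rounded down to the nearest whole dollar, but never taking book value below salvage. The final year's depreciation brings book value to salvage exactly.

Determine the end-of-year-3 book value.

$12,830

Depreciable base = $30,409 − $2,100 = $28,309.
Year 1: ⌊$30,409 × 200%/8⌋ = $7,602. Book value $22,807.
Year 2: ⌊$22,807 × 200%/8⌋ = $5,701. Book value $17,106.
Year 3: ⌊$17,106 × 200%/8⌋ = $4,276. Book value $12,830.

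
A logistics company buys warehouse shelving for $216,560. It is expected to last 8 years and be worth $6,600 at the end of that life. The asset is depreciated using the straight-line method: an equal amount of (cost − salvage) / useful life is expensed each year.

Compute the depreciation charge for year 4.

$26,245

Depreciable base = $216,560 − $6,600 = $209,960.
Annual expense = $209,960 / 8 = $26,245.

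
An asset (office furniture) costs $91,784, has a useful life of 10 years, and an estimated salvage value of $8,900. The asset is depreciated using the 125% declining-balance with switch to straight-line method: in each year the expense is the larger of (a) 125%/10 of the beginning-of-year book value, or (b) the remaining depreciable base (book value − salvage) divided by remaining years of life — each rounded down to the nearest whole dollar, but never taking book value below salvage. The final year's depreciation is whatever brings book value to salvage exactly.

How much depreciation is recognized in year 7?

Depreciable base = $91,784 − $8,900 = $82,884.
Year 1: DB = ⌊$91,784 × 125%/10⌋ = $11,473; SL = ⌊$82,884/10⌋ = $8,288 → take DB $11,473. Book value $80,311.
Year 2: DB = ⌊$80,311 × 125%/10⌋ = $10,038; SL = ⌊$71,411/9⌋ = $7,934 → take DB $10,038. Book value $70,273.
Year 3: DB = ⌊$70,273 × 125%/10⌋ = $8,784; SL = ⌊$61,373/8⌋ = $7,671 → take DB $8,784. Book value $61,489.
Year 4: DB = ⌊$61,489 × 125%/10⌋ = $7,686; SL = ⌊$52,589/7⌋ = $7,512 → take DB $7,686. Book value $53,803.
Year 5: DB = ⌊$53,803 × 125%/10⌋ = $6,725; SL = ⌊$44,903/6⌋ = $7,483 → take SL $7,483. Book value $46,320.
Year 6: DB = ⌊$46,320 × 125%/10⌋ = $5,790; SL = ⌊$37,420/5⌋ = $7,484 → take SL $7,484. Book value $38,836.
Year 7: DB = ⌊$38,836 × 125%/10⌋ = $4,854; SL = ⌊$29,936/4⌋ = $7,484 → take SL $7,484. Book value $31,352.

$7,484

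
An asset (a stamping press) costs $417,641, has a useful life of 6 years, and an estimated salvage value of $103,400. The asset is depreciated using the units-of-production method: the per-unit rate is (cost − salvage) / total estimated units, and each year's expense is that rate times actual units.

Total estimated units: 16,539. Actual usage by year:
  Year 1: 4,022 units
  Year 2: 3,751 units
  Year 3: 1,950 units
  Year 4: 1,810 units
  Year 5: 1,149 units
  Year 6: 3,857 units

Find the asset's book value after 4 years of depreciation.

Depreciable base = $417,641 − $103,400 = $314,241.
Rate = $314,241 / 16,539 units = $19 per unit.
Year 1: 4,022 × $19 = $76,418. Book value $341,223.
Year 2: 3,751 × $19 = $71,269. Book value $269,954.
Year 3: 1,950 × $19 = $37,050. Book value $232,904.
Year 4: 1,810 × $19 = $34,390. Book value $198,514.

$198,514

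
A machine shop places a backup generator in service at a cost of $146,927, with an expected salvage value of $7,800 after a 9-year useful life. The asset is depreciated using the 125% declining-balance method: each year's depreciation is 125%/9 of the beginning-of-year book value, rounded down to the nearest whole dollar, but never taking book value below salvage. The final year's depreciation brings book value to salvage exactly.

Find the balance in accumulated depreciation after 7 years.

Depreciable base = $146,927 − $7,800 = $139,127.
Year 1: ⌊$146,927 × 125%/9⌋ = $20,406. Book value $126,521.
Year 2: ⌊$126,521 × 125%/9⌋ = $17,572. Book value $108,949.
Year 3: ⌊$108,949 × 125%/9⌋ = $15,131. Book value $93,818.
Year 4: ⌊$93,818 × 125%/9⌋ = $13,030. Book value $80,788.
Year 5: ⌊$80,788 × 125%/9⌋ = $11,220. Book value $69,568.
Year 6: ⌊$69,568 × 125%/9⌋ = $9,662. Book value $59,906.
Year 7: ⌊$59,906 × 125%/9⌋ = $8,320. Book value $51,586.
Accumulated through year 7 = $146,927 − $51,586 = $95,341.

$95,341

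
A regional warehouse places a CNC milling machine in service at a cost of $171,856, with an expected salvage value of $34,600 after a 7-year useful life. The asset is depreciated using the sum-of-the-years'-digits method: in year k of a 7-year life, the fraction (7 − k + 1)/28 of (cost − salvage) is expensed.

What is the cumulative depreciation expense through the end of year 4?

$107,844

Depreciable base = $171,856 − $34,600 = $137,256.
Sum of the years' digits = 7+6+5+4+3+2+1 = 28.
Year 1: $137,256 × 7/28 = $34,314. Book value $137,542.
Year 2: $137,256 × 6/28 = $29,412. Book value $108,130.
Year 3: $137,256 × 5/28 = $24,510. Book value $83,620.
Year 4: $137,256 × 4/28 = $19,608. Book value $64,012.
Accumulated through year 4 = $171,856 − $64,012 = $107,844.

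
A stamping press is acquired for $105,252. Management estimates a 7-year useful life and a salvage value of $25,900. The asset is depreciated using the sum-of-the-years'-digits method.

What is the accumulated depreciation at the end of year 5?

$70,850

Depreciable base = $105,252 − $25,900 = $79,352.
Sum of the years' digits = 7+6+5+4+3+2+1 = 28.
Year 1: $79,352 × 7/28 = $19,838. Book value $85,414.
Year 2: $79,352 × 6/28 = $17,004. Book value $68,410.
Year 3: $79,352 × 5/28 = $14,170. Book value $54,240.
Year 4: $79,352 × 4/28 = $11,336. Book value $42,904.
Year 5: $79,352 × 3/28 = $8,502. Book value $34,402.
Accumulated through year 5 = $105,252 − $34,402 = $70,850.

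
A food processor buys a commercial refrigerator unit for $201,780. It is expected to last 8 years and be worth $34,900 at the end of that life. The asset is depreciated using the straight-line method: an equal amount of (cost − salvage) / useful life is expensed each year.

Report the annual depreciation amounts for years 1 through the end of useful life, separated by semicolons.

Depreciable base = $201,780 − $34,900 = $166,880.
Annual expense = $166,880 / 8 = $20,860.
End of year 1: book value $180,920.
End of year 2: book value $160,060.
End of year 3: book value $139,200.
End of year 4: book value $118,340.
End of year 5: book value $97,480.
End of year 6: book value $76,620.
End of year 7: book value $55,760.
End of year 8: book value $34,900.

$20,860; $20,860; $20,860; $20,860; $20,860; $20,860; $20,860; $20,860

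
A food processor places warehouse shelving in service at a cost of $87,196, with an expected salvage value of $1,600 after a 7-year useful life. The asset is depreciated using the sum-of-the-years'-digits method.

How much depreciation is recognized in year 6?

$6,114

Depreciable base = $87,196 − $1,600 = $85,596.
Sum of the years' digits = 7+6+5+4+3+2+1 = 28.
Year 1: $85,596 × 7/28 = $21,399. Book value $65,797.
Year 2: $85,596 × 6/28 = $18,342. Book value $47,455.
Year 3: $85,596 × 5/28 = $15,285. Book value $32,170.
Year 4: $85,596 × 4/28 = $12,228. Book value $19,942.
Year 5: $85,596 × 3/28 = $9,171. Book value $10,771.
Year 6: $85,596 × 2/28 = $6,114. Book value $4,657.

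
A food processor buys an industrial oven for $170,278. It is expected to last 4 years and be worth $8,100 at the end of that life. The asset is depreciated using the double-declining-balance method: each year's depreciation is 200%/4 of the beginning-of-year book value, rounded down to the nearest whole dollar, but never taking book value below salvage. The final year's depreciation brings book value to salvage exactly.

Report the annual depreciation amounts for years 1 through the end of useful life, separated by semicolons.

$85,139; $42,569; $21,285; $13,185

Depreciable base = $170,278 − $8,100 = $162,178.
Year 1: ⌊$170,278 × 200%/4⌋ = $85,139. Book value $85,139.
Year 2: ⌊$85,139 × 200%/4⌋ = $42,569. Book value $42,570.
Year 3: ⌊$42,570 × 200%/4⌋ = $21,285. Book value $21,285.
Year 4 (final): $21,285 − $8,100 = $13,185. Book value $8,100.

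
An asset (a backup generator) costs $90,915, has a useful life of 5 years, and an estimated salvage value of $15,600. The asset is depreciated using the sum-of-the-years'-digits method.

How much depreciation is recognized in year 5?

$5,021

Depreciable base = $90,915 − $15,600 = $75,315.
Sum of the years' digits = 5+4+3+2+1 = 15.
Year 1: $75,315 × 5/15 = $25,105. Book value $65,810.
Year 2: $75,315 × 4/15 = $20,084. Book value $45,726.
Year 3: $75,315 × 3/15 = $15,063. Book value $30,663.
Year 4: $75,315 × 2/15 = $10,042. Book value $20,621.
Year 5: $75,315 × 1/15 = $5,021. Book value $15,600.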